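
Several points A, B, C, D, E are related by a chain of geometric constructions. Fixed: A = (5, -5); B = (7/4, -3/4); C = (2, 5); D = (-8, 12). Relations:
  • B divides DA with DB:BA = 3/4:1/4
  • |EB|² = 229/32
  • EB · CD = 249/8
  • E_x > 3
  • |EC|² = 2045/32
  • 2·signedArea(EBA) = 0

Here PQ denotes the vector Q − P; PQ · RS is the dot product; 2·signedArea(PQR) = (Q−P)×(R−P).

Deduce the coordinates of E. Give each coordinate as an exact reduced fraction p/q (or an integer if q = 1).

E = (27/8, -23/8)

1. E_x = 27/8  [2·signedArea(EBA) = 0 ∩ EB · CD = 249/8]
2. E_y = -23/8  [2·signedArea(EBA) = 0 ∩ EB · CD = 249/8]
   → E = (27/8, -23/8)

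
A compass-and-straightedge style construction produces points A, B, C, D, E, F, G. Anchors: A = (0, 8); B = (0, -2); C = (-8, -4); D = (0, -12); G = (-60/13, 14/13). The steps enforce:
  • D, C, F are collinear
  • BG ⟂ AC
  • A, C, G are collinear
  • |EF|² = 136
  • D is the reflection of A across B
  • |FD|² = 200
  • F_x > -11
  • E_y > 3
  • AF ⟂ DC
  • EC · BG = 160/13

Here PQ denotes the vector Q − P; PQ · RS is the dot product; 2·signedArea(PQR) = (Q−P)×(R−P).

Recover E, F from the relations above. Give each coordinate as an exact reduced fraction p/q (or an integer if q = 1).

E = (0, 4)
F = (-10, -2)

1. F_x = -10  [D, C, F are collinear ∩ AF ⟂ DC]
2. F_y = -2  [D, C, F are collinear ∩ AF ⟂ DC]
   → F = (-10, -2)
3. E_x = 0  [line 60/13·x + -40/13·y + 160/13 = 0 ∩ |EF|² = 136]
4. E_y = 4  [line 60/13·x + -40/13·y + 160/13 = 0 ∩ |EF|² = 136]
   → E = (0, 4)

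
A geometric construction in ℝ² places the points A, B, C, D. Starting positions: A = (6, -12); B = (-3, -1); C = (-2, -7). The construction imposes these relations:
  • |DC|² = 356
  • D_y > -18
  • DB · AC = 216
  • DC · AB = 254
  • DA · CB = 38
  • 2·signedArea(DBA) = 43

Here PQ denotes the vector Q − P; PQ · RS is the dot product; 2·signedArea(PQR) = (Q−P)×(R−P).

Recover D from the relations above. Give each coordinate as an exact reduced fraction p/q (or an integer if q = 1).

D = (14, -17)

1. D_x = 14  [DC · AB = 254 ∩ DB · AC = 216]
2. D_y = -17  [DC · AB = 254 ∩ DB · AC = 216]
   → D = (14, -17)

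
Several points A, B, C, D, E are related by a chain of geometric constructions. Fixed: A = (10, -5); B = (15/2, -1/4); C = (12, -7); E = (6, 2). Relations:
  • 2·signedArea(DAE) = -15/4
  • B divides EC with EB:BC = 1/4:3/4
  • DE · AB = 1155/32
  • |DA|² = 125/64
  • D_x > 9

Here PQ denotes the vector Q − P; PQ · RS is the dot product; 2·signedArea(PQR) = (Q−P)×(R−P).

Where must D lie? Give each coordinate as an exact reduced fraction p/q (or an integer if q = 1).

D = (39/4, -29/8)

1. D_x = 39/4  [2·signedArea(DAE) = -15/4 ∩ DE · AB = 1155/32]
2. D_y = -29/8  [2·signedArea(DAE) = -15/4 ∩ DE · AB = 1155/32]
   → D = (39/4, -29/8)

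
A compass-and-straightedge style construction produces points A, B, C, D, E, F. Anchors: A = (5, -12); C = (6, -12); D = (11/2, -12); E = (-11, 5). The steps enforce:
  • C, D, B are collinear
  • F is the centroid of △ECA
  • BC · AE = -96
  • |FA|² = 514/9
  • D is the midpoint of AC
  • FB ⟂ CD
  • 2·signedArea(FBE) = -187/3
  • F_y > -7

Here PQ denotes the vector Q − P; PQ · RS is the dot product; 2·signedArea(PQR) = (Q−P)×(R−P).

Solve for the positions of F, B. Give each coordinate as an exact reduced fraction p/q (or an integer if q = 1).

B = (0, -12)
F = (0, -19/3)

1. F_x = 0  [F is the centroid of △ECA]
2. F_y = -19/3  [F is the centroid of △ECA]
   → F = (0, -19/3)
3. B_x = 0  [C, D, B are collinear ∩ FB ⟂ CD]
4. B_y = -12  [C, D, B are collinear ∩ FB ⟂ CD]
   → B = (0, -12)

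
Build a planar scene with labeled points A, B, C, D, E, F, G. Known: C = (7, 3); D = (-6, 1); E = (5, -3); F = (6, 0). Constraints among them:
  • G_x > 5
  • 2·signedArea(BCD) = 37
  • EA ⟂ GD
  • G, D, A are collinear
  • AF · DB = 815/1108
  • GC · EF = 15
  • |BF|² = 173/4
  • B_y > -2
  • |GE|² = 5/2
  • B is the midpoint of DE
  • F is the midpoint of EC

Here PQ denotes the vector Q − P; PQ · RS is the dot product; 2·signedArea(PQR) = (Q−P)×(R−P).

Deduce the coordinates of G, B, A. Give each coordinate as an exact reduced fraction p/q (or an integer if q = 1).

A = (2955/554, -811/554)
B = (-1/2, -1)
G = (11/2, -3/2)

1. G_x = 11/2  [line -1·x + -3·y + 1 = 0 ∩ |GE|² = 5/2]
2. G_y = -3/2  [line -1·x + -3·y + 1 = 0 ∩ |GE|² = 5/2]
   → G = (11/2, -3/2)
3. B_x = -1/2  [B is the midpoint of DE]
4. B_y = -1  [B is the midpoint of DE]
   → B = (-1/2, -1)
5. A_x = 2955/554  [G, D, A are collinear ∩ EA ⟂ GD]
6. A_y = -811/554  [G, D, A are collinear ∩ EA ⟂ GD]
   → A = (2955/554, -811/554)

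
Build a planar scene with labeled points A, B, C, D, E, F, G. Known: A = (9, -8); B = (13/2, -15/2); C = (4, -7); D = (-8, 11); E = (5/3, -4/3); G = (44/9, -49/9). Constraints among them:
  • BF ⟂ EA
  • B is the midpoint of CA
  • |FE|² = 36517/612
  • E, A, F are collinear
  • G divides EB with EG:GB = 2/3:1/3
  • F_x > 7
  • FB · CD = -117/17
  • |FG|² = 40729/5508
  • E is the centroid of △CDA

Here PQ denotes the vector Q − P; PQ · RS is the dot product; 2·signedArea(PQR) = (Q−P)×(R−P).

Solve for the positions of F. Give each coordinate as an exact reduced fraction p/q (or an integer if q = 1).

1. F_x = 251/34  [E, A, F are collinear ∩ BF ⟂ EA]
2. F_y = -111/17  [E, A, F are collinear ∩ BF ⟂ EA]
   → F = (251/34, -111/17)

F = (251/34, -111/17)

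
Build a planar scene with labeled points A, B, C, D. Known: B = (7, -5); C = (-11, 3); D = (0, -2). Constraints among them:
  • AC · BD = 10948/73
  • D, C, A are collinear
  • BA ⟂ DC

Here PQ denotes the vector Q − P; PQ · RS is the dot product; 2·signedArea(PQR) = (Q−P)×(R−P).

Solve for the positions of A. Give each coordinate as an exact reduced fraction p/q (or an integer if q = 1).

1. A_x = 506/73  [D, C, A are collinear ∩ BA ⟂ DC]
2. A_y = -376/73  [D, C, A are collinear ∩ BA ⟂ DC]
   → A = (506/73, -376/73)

A = (506/73, -376/73)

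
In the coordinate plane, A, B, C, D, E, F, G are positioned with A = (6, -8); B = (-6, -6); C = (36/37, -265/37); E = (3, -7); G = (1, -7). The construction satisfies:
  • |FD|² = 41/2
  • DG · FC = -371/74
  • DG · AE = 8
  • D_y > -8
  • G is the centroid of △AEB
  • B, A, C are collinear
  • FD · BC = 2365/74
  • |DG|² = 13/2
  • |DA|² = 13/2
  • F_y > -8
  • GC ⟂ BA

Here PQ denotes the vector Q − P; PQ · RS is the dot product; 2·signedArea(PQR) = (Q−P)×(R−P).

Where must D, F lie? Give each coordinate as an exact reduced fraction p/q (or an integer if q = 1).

1. D_x = 7/2  [line 3·x + -1·y + -18 = 0 ∩ |DG|² = 13/2]
2. D_y = -15/2  [line 3·x + -1·y + -18 = 0 ∩ |DG|² = 13/2]
   → D = (7/2, -15/2)
3. F_x = -1  [FD · BC = 2365/74 ∩ DG · FC = -371/74]
4. F_y = -7  [FD · BC = 2365/74 ∩ DG · FC = -371/74]
   → F = (-1, -7)

D = (7/2, -15/2)
F = (-1, -7)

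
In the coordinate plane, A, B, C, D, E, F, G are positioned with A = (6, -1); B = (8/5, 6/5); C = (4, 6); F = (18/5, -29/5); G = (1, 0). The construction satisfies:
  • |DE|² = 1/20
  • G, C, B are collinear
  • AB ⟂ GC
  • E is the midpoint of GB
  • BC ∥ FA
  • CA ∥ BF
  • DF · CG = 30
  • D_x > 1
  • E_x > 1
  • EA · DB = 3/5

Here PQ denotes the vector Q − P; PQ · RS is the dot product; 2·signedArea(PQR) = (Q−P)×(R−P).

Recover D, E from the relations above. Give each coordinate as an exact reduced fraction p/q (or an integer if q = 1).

D = (6/5, 2/5)
E = (13/10, 3/5)

1. E_x = 13/10  [E is the midpoint of GB]
2. E_y = 3/5  [E is the midpoint of GB]
   → E = (13/10, 3/5)
3. D_x = 6/5  [DF · CG = 30 ∩ EA · DB = 3/5]
4. D_y = 2/5  [DF · CG = 30 ∩ EA · DB = 3/5]
   → D = (6/5, 2/5)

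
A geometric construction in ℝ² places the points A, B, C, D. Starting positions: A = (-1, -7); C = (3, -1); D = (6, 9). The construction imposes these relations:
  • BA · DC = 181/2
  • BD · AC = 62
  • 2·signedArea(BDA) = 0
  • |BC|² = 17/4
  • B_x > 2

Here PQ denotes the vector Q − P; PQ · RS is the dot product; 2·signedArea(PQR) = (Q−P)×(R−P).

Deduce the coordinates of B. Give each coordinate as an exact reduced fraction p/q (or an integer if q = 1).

1. B_x = 5/2  [2·signedArea(BDA) = 0 ∩ BD · AC = 62]
2. B_y = 1  [2·signedArea(BDA) = 0 ∩ BD · AC = 62]
   → B = (5/2, 1)

B = (5/2, 1)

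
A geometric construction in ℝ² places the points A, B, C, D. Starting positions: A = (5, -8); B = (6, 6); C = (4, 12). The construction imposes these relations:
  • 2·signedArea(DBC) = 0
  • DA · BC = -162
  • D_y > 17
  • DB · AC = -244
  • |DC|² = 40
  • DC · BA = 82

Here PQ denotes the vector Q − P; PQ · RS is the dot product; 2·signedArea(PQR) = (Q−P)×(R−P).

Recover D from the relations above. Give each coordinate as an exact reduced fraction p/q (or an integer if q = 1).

D = (2, 18)

1. D_x = 2  [2·signedArea(DBC) = 0 ∩ DC · BA = 82]
2. D_y = 18  [2·signedArea(DBC) = 0 ∩ DC · BA = 82]
   → D = (2, 18)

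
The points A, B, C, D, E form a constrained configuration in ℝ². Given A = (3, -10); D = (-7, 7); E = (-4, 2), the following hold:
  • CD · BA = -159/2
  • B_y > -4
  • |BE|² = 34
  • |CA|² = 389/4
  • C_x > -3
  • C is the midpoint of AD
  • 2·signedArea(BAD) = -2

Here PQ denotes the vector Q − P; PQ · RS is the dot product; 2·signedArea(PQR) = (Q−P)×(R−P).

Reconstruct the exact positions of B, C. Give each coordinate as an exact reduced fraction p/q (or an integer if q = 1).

B = (-1, -3)
C = (-2, -3/2)

1. C_x = -2  [C is the midpoint of AD]
2. C_y = -3/2  [C is the midpoint of AD]
   → C = (-2, -3/2)
3. B_x = -1  [2·signedArea(BAD) = -2 ∩ CD · BA = -159/2]
4. B_y = -3  [2·signedArea(BAD) = -2 ∩ CD · BA = -159/2]
   → B = (-1, -3)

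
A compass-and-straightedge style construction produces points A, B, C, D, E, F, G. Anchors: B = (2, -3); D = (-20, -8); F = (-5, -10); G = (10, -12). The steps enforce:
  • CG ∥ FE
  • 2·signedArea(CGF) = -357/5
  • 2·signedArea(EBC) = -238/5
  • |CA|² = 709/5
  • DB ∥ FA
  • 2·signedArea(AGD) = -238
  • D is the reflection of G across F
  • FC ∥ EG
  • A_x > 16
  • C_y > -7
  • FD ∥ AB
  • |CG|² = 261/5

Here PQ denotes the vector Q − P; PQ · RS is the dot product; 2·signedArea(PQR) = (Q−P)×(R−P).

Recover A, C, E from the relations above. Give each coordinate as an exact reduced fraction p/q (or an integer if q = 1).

1. A_x = 17  [FD ∥ AB ∩ DB ∥ FA]
2. A_y = -5  [FD ∥ AB ∩ DB ∥ FA]
   → A = (17, -5)
3. C_x = 26/5  [line -2·x + -15·y + -443/5 = 0 ∩ |CA|² = 709/5]
4. C_y = -33/5  [line -2·x + -15·y + -443/5 = 0 ∩ |CA|² = 709/5]
   → C = (26/5, -33/5)
5. E_x = -1/5  [FC ∥ EG ∩ CG ∥ FE]
6. E_y = -77/5  [FC ∥ EG ∩ CG ∥ FE]
   → E = (-1/5, -77/5)

A = (17, -5)
C = (26/5, -33/5)
E = (-1/5, -77/5)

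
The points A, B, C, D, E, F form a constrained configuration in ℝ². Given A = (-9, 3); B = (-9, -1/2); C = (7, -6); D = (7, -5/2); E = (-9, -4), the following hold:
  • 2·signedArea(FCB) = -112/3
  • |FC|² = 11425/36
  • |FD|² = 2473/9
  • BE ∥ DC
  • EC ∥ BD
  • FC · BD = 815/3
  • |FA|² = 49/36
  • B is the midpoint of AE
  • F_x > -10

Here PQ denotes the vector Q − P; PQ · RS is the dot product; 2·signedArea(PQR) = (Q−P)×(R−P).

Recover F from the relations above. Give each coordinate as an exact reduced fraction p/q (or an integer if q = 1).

F = (-9, 11/6)

1. F_x = -9  [FC · BD = 815/3 ∩ 2·signedArea(FCB) = -112/3]
2. F_y = 11/6  [FC · BD = 815/3 ∩ 2·signedArea(FCB) = -112/3]
   → F = (-9, 11/6)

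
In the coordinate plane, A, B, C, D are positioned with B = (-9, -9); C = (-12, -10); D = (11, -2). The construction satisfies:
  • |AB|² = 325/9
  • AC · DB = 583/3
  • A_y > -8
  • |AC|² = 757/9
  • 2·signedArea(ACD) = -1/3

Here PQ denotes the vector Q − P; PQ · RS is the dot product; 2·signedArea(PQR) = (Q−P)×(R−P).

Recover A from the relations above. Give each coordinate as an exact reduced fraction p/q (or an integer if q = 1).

1. A_x = -10/3  [2·signedArea(ACD) = -1/3 ∩ AC · DB = 583/3]
2. A_y = -7  [2·signedArea(ACD) = -1/3 ∩ AC · DB = 583/3]
   → A = (-10/3, -7)

A = (-10/3, -7)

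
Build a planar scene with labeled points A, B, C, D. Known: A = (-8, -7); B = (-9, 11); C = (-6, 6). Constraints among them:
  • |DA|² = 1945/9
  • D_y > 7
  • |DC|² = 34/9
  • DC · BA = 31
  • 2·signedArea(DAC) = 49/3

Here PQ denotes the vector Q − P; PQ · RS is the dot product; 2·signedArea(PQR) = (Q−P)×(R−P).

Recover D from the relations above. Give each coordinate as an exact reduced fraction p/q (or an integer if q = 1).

1. D_x = -7  [2·signedArea(DAC) = 49/3 ∩ DC · BA = 31]
2. D_y = 23/3  [2·signedArea(DAC) = 49/3 ∩ DC · BA = 31]
   → D = (-7, 23/3)

D = (-7, 23/3)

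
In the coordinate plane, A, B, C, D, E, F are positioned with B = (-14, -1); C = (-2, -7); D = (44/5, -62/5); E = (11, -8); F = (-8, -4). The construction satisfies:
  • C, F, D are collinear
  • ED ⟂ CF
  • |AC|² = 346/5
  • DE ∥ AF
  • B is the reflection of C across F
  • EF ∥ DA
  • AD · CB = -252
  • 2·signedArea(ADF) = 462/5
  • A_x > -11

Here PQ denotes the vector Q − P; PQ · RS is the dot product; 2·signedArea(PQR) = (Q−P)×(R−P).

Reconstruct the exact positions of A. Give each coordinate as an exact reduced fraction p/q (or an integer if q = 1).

1. A_x = -51/5  [DE ∥ AF ∩ EF ∥ DA]
2. A_y = -42/5  [DE ∥ AF ∩ EF ∥ DA]
   → A = (-51/5, -42/5)

A = (-51/5, -42/5)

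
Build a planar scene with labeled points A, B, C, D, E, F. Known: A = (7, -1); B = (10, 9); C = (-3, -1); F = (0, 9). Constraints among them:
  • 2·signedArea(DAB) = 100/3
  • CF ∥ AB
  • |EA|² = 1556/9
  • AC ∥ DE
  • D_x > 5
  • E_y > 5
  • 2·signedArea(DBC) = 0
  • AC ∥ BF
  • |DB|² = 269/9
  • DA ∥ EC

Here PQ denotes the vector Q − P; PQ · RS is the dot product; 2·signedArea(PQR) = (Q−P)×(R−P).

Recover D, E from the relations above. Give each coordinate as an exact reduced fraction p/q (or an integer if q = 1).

1. D_x = 17/3  [2·signedArea(DBC) = 0 ∩ 2·signedArea(DAB) = 100/3]
2. D_y = 17/3  [2·signedArea(DBC) = 0 ∩ 2·signedArea(DAB) = 100/3]
   → D = (17/3, 17/3)
3. E_x = -13/3  [DA ∥ EC ∩ AC ∥ DE]
4. E_y = 17/3  [DA ∥ EC ∩ AC ∥ DE]
   → E = (-13/3, 17/3)

D = (17/3, 17/3)
E = (-13/3, 17/3)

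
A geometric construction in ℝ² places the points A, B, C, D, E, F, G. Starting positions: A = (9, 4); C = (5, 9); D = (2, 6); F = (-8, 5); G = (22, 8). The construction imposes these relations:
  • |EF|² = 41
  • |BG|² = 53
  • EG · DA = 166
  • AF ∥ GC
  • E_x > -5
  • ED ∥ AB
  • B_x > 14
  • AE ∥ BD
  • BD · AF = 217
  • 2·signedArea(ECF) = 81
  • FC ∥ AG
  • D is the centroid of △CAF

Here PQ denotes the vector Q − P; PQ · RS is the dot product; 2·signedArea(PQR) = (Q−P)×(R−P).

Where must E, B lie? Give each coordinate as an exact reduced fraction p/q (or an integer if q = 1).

1. E_x = -4  [EG · DA = 166 ∩ 2·signedArea(ECF) = 81]
2. E_y = 0  [EG · DA = 166 ∩ 2·signedArea(ECF) = 81]
   → E = (-4, 0)
3. B_x = 15  [AE ∥ BD ∩ ED ∥ AB]
4. B_y = 10  [AE ∥ BD ∩ ED ∥ AB]
   → B = (15, 10)

B = (15, 10)
E = (-4, 0)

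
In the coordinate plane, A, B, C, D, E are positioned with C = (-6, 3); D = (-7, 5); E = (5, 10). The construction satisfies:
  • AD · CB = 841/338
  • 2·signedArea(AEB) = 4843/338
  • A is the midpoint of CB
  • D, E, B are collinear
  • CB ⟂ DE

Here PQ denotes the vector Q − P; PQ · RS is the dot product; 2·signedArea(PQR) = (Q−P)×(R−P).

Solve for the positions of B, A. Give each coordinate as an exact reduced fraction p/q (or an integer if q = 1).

A = (-2173/338, 681/169)
B = (-1159/169, 855/169)

1. B_x = -1159/169  [D, E, B are collinear ∩ CB ⟂ DE]
2. B_y = 855/169  [D, E, B are collinear ∩ CB ⟂ DE]
   → B = (-1159/169, 855/169)
3. A_x = -2173/338  [A is the midpoint of CB]
4. A_y = 681/169  [A is the midpoint of CB]
   → A = (-2173/338, 681/169)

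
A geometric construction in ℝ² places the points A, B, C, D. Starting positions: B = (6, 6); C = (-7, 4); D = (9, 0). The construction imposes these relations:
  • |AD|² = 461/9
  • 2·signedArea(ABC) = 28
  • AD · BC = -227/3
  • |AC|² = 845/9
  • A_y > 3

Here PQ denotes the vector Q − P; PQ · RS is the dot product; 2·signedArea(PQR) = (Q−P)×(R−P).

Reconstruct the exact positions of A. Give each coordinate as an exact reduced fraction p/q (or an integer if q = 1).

1. A_x = 8/3  [2·signedArea(ABC) = 28 ∩ AD · BC = -227/3]
2. A_y = 10/3  [2·signedArea(ABC) = 28 ∩ AD · BC = -227/3]
   → A = (8/3, 10/3)

A = (8/3, 10/3)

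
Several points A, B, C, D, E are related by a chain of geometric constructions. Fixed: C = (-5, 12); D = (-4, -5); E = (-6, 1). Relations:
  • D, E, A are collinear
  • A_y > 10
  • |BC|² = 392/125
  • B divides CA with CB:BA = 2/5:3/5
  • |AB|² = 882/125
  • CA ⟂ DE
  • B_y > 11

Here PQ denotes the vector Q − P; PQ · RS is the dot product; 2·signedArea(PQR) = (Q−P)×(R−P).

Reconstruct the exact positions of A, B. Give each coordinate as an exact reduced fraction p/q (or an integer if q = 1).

1. A_x = -46/5  [D, E, A are collinear ∩ CA ⟂ DE]
2. A_y = 53/5  [D, E, A are collinear ∩ CA ⟂ DE]
   → A = (-46/5, 53/5)
3. B_x = -167/25  [B divides CA with CB:BA = 2/5:3/5]
4. B_y = 286/25  [B divides CA with CB:BA = 2/5:3/5]
   → B = (-167/25, 286/25)

A = (-46/5, 53/5)
B = (-167/25, 286/25)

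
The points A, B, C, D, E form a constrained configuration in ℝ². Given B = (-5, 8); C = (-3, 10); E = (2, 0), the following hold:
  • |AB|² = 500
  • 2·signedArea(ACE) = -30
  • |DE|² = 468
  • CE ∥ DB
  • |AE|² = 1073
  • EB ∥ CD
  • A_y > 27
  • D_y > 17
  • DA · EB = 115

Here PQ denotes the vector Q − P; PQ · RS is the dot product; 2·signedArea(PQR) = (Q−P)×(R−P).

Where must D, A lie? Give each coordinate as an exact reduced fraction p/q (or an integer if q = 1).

1. D_x = -10  [CE ∥ DB ∩ EB ∥ CD]
2. D_y = 18  [CE ∥ DB ∩ EB ∥ CD]
   → D = (-10, 18)
3. A_x = -15  [2·signedArea(ACE) = -30 ∩ DA · EB = 115]
4. A_y = 28  [2·signedArea(ACE) = -30 ∩ DA · EB = 115]
   → A = (-15, 28)

A = (-15, 28)
D = (-10, 18)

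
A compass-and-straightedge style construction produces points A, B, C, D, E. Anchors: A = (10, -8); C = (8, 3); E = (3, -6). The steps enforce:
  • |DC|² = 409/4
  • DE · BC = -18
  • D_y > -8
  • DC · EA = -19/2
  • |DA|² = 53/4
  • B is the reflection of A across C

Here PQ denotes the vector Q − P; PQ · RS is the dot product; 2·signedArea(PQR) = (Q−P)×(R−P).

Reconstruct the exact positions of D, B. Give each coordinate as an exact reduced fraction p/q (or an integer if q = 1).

1. D_x = 13/2  [line -7·x + 2·y + 119/2 = 0 ∩ |DA|² = 53/4]
2. D_y = -7  [line -7·x + 2·y + 119/2 = 0 ∩ |DA|² = 53/4]
   → D = (13/2, -7)
3. B_x = 6  [B is the reflection of A across C]
4. B_y = 14  [B is the reflection of A across C]
   → B = (6, 14)

B = (6, 14)
D = (13/2, -7)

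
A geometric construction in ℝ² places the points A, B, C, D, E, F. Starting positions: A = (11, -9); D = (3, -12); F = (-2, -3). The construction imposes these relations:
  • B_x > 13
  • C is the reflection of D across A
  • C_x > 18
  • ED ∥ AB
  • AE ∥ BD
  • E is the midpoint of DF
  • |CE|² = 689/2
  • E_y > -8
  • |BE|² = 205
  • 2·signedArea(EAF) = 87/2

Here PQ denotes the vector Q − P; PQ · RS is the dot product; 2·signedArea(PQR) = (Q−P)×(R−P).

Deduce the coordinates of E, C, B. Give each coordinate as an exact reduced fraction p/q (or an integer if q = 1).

B = (27/2, -27/2)
C = (19, -6)
E = (1/2, -15/2)

1. E_x = 1/2  [E is the midpoint of DF]
2. E_y = -15/2  [E is the midpoint of DF]
   → E = (1/2, -15/2)
3. C_x = 19  [C is the reflection of D across A]
4. C_y = -6  [C is the reflection of D across A]
   → C = (19, -6)
5. B_x = 27/2  [AE ∥ BD ∩ ED ∥ AB]
6. B_y = -27/2  [AE ∥ BD ∩ ED ∥ AB]
   → B = (27/2, -27/2)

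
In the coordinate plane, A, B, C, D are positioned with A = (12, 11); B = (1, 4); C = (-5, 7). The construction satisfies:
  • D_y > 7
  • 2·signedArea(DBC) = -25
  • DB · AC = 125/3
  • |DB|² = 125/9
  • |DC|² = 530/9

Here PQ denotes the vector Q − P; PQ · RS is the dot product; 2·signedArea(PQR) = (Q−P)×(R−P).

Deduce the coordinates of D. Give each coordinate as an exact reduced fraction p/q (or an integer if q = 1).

D = (8/3, 22/3)

1. D_x = 8/3  [2·signedArea(DBC) = -25 ∩ DB · AC = 125/3]
2. D_y = 22/3  [2·signedArea(DBC) = -25 ∩ DB · AC = 125/3]
   → D = (8/3, 22/3)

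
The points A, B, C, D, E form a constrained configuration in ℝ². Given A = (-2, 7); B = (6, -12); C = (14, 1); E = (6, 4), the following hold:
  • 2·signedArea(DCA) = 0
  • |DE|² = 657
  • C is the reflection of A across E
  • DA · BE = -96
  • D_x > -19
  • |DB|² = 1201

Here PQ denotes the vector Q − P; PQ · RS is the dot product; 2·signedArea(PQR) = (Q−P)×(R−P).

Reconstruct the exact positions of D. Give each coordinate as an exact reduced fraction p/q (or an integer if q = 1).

D = (-18, 13)

1. D_x = -18  [2·signedArea(DCA) = 0 ∩ DA · BE = -96]
2. D_y = 13  [2·signedArea(DCA) = 0 ∩ DA · BE = -96]
   → D = (-18, 13)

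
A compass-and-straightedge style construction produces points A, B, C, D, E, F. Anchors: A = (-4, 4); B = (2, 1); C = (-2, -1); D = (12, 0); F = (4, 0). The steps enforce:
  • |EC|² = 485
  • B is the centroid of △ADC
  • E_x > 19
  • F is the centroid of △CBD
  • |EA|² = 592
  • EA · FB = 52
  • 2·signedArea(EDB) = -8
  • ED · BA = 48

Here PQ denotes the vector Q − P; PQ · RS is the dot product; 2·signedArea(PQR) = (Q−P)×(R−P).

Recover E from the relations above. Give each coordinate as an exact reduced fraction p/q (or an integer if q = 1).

E = (20, 0)

1. E_x = 20  [2·signedArea(EDB) = -8 ∩ EA · FB = 52]
2. E_y = 0  [2·signedArea(EDB) = -8 ∩ EA · FB = 52]
   → E = (20, 0)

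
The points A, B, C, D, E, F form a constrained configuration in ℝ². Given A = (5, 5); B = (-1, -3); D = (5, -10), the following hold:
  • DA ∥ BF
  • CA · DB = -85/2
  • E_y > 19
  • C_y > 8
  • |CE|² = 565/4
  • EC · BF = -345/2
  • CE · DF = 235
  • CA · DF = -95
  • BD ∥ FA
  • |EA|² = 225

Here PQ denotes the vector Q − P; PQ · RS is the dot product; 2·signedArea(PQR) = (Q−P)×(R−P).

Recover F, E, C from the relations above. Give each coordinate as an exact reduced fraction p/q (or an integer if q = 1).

1. F_x = -1  [BD ∥ FA ∩ DA ∥ BF]
2. F_y = 12  [BD ∥ FA ∩ DA ∥ BF]
   → F = (-1, 12)
3. C_x = 2  [CA · DF = -95 ∩ CA · DB = -85/2]
4. C_y = 17/2  [CA · DF = -95 ∩ CA · DB = -85/2]
   → C = (2, 17/2)
5. E_x = 5  [EC · BF = -345/2 ∩ CE · DF = 235]
6. E_y = 20  [EC · BF = -345/2 ∩ CE · DF = 235]
   → E = (5, 20)

C = (2, 17/2)
E = (5, 20)
F = (-1, 12)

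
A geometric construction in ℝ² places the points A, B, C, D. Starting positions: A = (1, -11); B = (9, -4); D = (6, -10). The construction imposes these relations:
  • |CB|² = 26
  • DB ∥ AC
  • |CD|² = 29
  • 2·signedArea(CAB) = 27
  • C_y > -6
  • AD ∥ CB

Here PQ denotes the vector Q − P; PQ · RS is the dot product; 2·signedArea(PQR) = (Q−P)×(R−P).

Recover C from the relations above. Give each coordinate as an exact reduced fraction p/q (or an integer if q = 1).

1. C_x = 4  [AD ∥ CB ∩ DB ∥ AC]
2. C_y = -5  [AD ∥ CB ∩ DB ∥ AC]
   → C = (4, -5)

C = (4, -5)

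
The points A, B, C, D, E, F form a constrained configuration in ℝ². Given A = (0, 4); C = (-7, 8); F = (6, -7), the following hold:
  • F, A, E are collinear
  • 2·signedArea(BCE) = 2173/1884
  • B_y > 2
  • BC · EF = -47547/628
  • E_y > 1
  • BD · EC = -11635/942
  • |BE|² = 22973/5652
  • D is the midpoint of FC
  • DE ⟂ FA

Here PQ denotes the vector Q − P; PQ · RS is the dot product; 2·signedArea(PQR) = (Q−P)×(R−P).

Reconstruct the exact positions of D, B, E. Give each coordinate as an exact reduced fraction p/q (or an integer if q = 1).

B = (-1/6, 17/6)
D = (-1/2, 1/2)
E = (213/157, 475/314)

1. D_x = -1/2  [D is the midpoint of FC]
2. D_y = 1/2  [D is the midpoint of FC]
   → D = (-1/2, 1/2)
3. E_x = 213/157  [F, A, E are collinear ∩ DE ⟂ FA]
4. E_y = 475/314  [F, A, E are collinear ∩ DE ⟂ FA]
   → E = (213/157, 475/314)
5. B_x = -1/6  [2·signedArea(BCE) = 2173/1884 ∩ BC · EF = -47547/628]
6. B_y = 17/6  [2·signedArea(BCE) = 2173/1884 ∩ BC · EF = -47547/628]
   → B = (-1/6, 17/6)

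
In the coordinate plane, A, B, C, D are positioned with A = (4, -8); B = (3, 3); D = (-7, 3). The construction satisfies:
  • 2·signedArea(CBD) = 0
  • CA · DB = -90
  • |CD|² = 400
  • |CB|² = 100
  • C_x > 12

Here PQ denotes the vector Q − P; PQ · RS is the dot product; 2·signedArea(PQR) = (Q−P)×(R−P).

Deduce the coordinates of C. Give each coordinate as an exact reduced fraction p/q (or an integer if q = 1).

C = (13, 3)

1. C_x = 13  [2·signedArea(CBD) = 0 ∩ CA · DB = -90]
2. C_y = 3  [2·signedArea(CBD) = 0 ∩ CA · DB = -90]
   → C = (13, 3)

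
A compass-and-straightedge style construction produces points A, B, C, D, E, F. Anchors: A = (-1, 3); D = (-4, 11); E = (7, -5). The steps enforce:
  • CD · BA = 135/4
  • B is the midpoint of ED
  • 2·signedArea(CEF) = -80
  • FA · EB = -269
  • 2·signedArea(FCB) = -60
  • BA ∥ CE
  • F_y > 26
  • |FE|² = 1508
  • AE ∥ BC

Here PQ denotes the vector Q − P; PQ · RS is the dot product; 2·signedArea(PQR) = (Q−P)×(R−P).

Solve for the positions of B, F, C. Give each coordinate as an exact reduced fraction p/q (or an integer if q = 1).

B = (3/2, 3)
C = (19/2, -5)
F = (-15, 27)

1. B_x = 3/2  [B is the midpoint of ED]
2. B_y = 3  [B is the midpoint of ED]
   → B = (3/2, 3)
3. F_x = -15  [line 11/2·x + -8·y + 597/2 = 0 ∩ |FE|² = 1508]
4. F_y = 27  [line 11/2·x + -8·y + 597/2 = 0 ∩ |FE|² = 1508]
   → F = (-15, 27)
5. C_x = 19/2  [BA ∥ CE ∩ AE ∥ BC]
6. C_y = -5  [BA ∥ CE ∩ AE ∥ BC]
   → C = (19/2, -5)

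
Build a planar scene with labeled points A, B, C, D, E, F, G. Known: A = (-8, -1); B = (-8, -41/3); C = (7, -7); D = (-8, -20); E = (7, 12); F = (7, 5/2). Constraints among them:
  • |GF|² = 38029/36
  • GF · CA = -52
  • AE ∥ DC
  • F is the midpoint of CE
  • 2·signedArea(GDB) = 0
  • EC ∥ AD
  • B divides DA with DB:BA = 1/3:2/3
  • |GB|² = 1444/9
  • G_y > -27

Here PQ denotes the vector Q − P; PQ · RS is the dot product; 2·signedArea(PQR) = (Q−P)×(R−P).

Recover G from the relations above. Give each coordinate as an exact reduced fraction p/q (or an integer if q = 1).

1. G_x = -8  [2·signedArea(GDB) = 0 ∩ GF · CA = -52]
2. G_y = -79/3  [2·signedArea(GDB) = 0 ∩ GF · CA = -52]
   → G = (-8, -79/3)

G = (-8, -79/3)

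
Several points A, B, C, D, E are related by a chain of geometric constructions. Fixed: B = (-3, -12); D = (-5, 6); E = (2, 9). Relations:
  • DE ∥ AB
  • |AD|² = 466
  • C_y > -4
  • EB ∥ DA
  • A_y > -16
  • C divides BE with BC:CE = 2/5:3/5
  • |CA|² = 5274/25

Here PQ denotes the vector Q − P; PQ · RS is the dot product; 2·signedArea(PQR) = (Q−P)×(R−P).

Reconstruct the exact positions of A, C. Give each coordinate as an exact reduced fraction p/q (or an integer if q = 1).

1. A_x = -10  [DE ∥ AB ∩ EB ∥ DA]
2. A_y = -15  [DE ∥ AB ∩ EB ∥ DA]
   → A = (-10, -15)
3. C_x = -1  [C divides BE with BC:CE = 2/5:3/5]
4. C_y = -18/5  [C divides BE with BC:CE = 2/5:3/5]
   → C = (-1, -18/5)

A = (-10, -15)
C = (-1, -18/5)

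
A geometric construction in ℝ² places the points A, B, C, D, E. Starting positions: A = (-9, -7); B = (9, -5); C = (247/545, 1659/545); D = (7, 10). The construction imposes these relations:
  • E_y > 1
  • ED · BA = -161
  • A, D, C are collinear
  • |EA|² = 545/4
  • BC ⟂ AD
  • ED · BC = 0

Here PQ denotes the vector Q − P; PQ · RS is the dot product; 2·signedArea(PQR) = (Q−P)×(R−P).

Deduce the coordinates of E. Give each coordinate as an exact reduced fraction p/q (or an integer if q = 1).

1. E_x = -1  [ED · BC = 0 ∩ ED · BA = -161]
2. E_y = 3/2  [ED · BC = 0 ∩ ED · BA = -161]
   → E = (-1, 3/2)

E = (-1, 3/2)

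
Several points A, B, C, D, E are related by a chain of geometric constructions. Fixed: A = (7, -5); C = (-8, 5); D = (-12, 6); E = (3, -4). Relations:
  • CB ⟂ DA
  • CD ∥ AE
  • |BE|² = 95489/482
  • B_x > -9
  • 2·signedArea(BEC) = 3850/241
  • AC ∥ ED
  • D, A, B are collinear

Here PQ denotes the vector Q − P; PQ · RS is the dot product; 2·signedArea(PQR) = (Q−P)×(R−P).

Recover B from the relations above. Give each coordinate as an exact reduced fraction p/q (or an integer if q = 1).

B = (-4131/482, 1935/482)

1. B_x = -4131/482  [D, A, B are collinear ∩ CB ⟂ DA]
2. B_y = 1935/482  [D, A, B are collinear ∩ CB ⟂ DA]
   → B = (-4131/482, 1935/482)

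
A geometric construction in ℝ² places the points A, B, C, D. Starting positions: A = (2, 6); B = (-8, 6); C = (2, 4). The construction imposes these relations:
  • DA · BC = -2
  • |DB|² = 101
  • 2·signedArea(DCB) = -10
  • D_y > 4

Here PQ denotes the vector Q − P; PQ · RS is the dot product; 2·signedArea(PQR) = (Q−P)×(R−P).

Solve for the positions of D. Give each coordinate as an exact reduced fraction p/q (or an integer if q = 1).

1. D_x = 2  [DA · BC = -2 ∩ 2·signedArea(DCB) = -10]
2. D_y = 5  [DA · BC = -2 ∩ 2·signedArea(DCB) = -10]
   → D = (2, 5)

D = (2, 5)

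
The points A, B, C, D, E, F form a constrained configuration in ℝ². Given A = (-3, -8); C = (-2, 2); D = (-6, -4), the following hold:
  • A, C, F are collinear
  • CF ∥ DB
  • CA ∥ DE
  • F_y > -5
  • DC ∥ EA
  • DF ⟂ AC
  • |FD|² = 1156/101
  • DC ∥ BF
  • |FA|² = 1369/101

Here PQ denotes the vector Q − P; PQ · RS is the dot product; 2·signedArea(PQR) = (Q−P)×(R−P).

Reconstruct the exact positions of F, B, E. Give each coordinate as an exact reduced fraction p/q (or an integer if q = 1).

B = (-670/101, -1044/101)
E = (-7, -14)
F = (-266/101, -438/101)

1. F_x = -266/101  [A, C, F are collinear ∩ DF ⟂ AC]
2. F_y = -438/101  [A, C, F are collinear ∩ DF ⟂ AC]
   → F = (-266/101, -438/101)
3. B_x = -670/101  [DC ∥ BF ∩ CF ∥ DB]
4. B_y = -1044/101  [DC ∥ BF ∩ CF ∥ DB]
   → B = (-670/101, -1044/101)
5. E_x = -7  [DC ∥ EA ∩ CA ∥ DE]
6. E_y = -14  [DC ∥ EA ∩ CA ∥ DE]
   → E = (-7, -14)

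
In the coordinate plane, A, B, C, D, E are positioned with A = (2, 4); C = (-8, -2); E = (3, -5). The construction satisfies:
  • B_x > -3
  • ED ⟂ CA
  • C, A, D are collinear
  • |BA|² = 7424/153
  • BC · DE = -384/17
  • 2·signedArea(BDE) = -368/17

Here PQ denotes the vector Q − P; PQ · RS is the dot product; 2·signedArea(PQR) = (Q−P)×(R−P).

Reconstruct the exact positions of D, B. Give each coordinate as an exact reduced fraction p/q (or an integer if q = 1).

1. D_x = -21/17  [C, A, D are collinear ∩ ED ⟂ CA]
2. D_y = 35/17  [C, A, D are collinear ∩ ED ⟂ CA]
   → D = (-21/17, 35/17)
3. B_x = -106/51  [2·signedArea(BDE) = -368/17 ∩ BC · DE = -384/17]
4. B_y = -28/17  [2·signedArea(BDE) = -368/17 ∩ BC · DE = -384/17]
   → B = (-106/51, -28/17)

B = (-106/51, -28/17)
D = (-21/17, 35/17)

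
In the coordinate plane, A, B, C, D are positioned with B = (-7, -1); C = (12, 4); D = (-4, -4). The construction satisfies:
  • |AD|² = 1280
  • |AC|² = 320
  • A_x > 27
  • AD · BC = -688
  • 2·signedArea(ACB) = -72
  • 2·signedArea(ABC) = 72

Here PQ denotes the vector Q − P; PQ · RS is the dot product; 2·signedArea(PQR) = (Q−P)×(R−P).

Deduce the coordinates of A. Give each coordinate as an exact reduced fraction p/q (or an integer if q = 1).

A = (28, 12)

1. A_x = 28  [2·signedArea(ABC) = 72 ∩ AD · BC = -688]
2. A_y = 12  [2·signedArea(ABC) = 72 ∩ AD · BC = -688]
   → A = (28, 12)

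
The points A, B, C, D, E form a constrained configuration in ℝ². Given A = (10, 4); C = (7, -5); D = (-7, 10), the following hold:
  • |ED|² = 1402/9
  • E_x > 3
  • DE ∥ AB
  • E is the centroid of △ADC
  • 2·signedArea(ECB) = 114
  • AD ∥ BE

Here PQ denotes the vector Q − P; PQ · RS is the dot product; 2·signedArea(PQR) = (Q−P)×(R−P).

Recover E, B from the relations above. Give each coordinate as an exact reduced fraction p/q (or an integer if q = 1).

B = (61/3, -3)
E = (10/3, 3)

1. E_x = 10/3  [E is the centroid of △ADC]
2. E_y = 3  [E is the centroid of △ADC]
   → E = (10/3, 3)
3. B_x = 61/3  [AD ∥ BE ∩ DE ∥ AB]
4. B_y = -3  [AD ∥ BE ∩ DE ∥ AB]
   → B = (61/3, -3)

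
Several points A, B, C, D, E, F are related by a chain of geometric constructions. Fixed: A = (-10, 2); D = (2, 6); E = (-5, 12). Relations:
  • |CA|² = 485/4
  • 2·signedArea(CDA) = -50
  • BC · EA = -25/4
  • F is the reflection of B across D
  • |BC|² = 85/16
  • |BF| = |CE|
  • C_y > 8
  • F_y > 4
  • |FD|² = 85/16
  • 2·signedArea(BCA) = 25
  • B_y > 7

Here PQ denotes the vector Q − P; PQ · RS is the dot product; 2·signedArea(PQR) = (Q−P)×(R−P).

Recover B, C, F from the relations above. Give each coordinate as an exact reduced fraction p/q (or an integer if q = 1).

1. C_x = -3/2  [line 4·x + -12·y + 114 = 0 ∩ |CA|² = 485/4]
2. C_y = 9  [line 4·x + -12·y + 114 = 0 ∩ |CA|² = 485/4]
   → C = (-3/2, 9)
3. B_x = 1/4  [2·signedArea(BCA) = 25 ∩ BC · EA = -25/4]
4. B_y = 15/2  [2·signedArea(BCA) = 25 ∩ BC · EA = -25/4]
   → B = (1/4, 15/2)
5. F_x = 15/4  [F is the reflection of B across D]
6. F_y = 9/2  [F is the reflection of B across D]
   → F = (15/4, 9/2)

B = (1/4, 15/2)
C = (-3/2, 9)
F = (15/4, 9/2)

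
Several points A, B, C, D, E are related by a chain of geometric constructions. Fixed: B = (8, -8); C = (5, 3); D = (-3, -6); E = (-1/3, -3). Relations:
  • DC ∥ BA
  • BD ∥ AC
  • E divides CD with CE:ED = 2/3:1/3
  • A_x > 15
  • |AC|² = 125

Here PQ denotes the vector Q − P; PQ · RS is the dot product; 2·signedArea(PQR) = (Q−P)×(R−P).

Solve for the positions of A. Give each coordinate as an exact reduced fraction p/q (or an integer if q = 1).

A = (16, 1)

1. A_x = 16  [BD ∥ AC ∩ DC ∥ BA]
2. A_y = 1  [BD ∥ AC ∩ DC ∥ BA]
   → A = (16, 1)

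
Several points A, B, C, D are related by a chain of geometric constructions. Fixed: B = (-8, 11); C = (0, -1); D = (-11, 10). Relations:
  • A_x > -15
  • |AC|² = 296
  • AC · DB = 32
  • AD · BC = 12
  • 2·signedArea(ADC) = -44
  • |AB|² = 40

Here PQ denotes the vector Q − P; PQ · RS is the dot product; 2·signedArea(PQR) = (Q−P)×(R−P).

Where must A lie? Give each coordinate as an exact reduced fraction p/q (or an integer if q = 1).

1. A_x = -14  [2·signedArea(ADC) = -44 ∩ AD · BC = 12]
2. A_y = 9  [2·signedArea(ADC) = -44 ∩ AD · BC = 12]
   → A = (-14, 9)

A = (-14, 9)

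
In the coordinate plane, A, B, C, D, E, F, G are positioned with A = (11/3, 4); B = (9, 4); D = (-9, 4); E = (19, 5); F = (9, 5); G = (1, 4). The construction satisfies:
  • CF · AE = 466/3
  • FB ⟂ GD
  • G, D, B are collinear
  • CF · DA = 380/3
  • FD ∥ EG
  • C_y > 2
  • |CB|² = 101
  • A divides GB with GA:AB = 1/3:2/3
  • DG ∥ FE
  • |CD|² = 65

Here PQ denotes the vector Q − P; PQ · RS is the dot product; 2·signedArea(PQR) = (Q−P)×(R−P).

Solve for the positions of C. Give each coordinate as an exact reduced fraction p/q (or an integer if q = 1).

C = (-1, 3)

1. C_x = -1  [CF · DA = 380/3 ∩ CF · AE = 466/3]
2. C_y = 3  [CF · DA = 380/3 ∩ CF · AE = 466/3]
   → C = (-1, 3)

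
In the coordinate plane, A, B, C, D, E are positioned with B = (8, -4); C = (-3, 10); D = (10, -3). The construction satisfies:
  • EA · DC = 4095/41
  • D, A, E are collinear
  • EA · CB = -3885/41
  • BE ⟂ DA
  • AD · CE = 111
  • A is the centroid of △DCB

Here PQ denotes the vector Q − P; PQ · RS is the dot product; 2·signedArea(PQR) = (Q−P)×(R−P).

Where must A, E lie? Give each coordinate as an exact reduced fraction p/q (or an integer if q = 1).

1. A_x = 5  [A is the centroid of △DCB]
2. A_y = 1  [A is the centroid of △DCB]
   → A = (5, 1)
3. E_x = 380/41  [D, A, E are collinear ∩ BE ⟂ DA]
4. E_y = -99/41  [D, A, E are collinear ∩ BE ⟂ DA]
   → E = (380/41, -99/41)

A = (5, 1)
E = (380/41, -99/41)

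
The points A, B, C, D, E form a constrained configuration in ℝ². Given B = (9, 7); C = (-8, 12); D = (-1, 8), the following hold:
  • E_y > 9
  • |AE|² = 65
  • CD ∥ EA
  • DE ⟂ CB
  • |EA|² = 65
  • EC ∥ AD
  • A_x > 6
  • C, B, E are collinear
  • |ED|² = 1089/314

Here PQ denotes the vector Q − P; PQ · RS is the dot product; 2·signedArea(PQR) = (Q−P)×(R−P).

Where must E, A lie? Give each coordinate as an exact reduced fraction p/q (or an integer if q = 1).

A = (2049/314, 1817/314)
E = (-149/314, 3073/314)

1. E_x = -149/314  [C, B, E are collinear ∩ DE ⟂ CB]
2. E_y = 3073/314  [C, B, E are collinear ∩ DE ⟂ CB]
   → E = (-149/314, 3073/314)
3. A_x = 2049/314  [EC ∥ AD ∩ CD ∥ EA]
4. A_y = 1817/314  [EC ∥ AD ∩ CD ∥ EA]
   → A = (2049/314, 1817/314)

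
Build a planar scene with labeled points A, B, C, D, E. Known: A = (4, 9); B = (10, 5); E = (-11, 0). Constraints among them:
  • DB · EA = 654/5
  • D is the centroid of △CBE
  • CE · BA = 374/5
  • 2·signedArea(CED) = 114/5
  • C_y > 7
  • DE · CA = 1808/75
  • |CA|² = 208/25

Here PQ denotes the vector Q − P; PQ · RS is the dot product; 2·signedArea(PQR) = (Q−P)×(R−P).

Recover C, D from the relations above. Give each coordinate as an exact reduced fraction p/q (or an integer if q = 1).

1. C_x = 32/5  [line 6·x + -4·y + -44/5 = 0 ∩ |CA|² = 208/25]
2. C_y = 37/5  [line 6·x + -4·y + -44/5 = 0 ∩ |CA|² = 208/25]
   → C = (32/5, 37/5)
3. D_x = 9/5  [D is the centroid of △CBE]
4. D_y = 62/15  [D is the centroid of △CBE]
   → D = (9/5, 62/15)

C = (32/5, 37/5)
D = (9/5, 62/15)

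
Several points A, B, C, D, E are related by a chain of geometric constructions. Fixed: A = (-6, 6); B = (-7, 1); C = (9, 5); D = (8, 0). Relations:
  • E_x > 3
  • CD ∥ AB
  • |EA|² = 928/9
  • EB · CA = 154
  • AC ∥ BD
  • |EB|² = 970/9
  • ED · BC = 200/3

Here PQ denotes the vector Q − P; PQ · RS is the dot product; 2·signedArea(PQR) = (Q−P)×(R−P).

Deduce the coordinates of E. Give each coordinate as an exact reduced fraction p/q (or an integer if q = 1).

E = (10/3, 2)

1. E_x = 10/3  [EB · CA = 154 ∩ ED · BC = 200/3]
2. E_y = 2  [EB · CA = 154 ∩ ED · BC = 200/3]
   → E = (10/3, 2)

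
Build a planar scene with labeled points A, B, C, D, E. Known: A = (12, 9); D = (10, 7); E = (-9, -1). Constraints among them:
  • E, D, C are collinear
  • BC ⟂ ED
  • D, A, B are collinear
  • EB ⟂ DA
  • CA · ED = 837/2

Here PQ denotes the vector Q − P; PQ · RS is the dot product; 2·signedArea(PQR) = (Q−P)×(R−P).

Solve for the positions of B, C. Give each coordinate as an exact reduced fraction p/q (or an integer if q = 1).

B = (-7/2, -13/2)
C = (-5351/850, 59/425)

1. B_x = -7/2  [D, A, B are collinear ∩ EB ⟂ DA]
2. B_y = -13/2  [D, A, B are collinear ∩ EB ⟂ DA]
   → B = (-7/2, -13/2)
3. C_x = -5351/850  [E, D, C are collinear ∩ BC ⟂ ED]
4. C_y = 59/425  [E, D, C are collinear ∩ BC ⟂ ED]
   → C = (-5351/850, 59/425)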